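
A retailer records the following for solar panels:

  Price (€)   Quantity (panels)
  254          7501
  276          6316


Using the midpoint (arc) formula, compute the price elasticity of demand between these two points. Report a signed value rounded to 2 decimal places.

-2.07

%ΔQ = (6316 − 7501) / [(7501 + 6316)/2] = -1185/6908.5 = -0.171527…
%ΔP = (276 − 254) / [(254 + 276)/2] = 22/265 = 0.083018…
Arc Ed = %ΔQ / %ΔP = (-1185/6908.5) / (22/265) = -2.0661…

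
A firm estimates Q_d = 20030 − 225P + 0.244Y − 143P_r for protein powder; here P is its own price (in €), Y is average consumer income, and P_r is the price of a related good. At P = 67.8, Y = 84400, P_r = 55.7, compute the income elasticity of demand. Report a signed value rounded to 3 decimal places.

At the given values, Q_d = 20030 − 225(67.8) + 0.244(84400) − 143(55.7) = 17403.5.
∂Q_d/∂Y = 0.244.
E = (0.244) × (84400/17403.5) = 1.18330…

1.183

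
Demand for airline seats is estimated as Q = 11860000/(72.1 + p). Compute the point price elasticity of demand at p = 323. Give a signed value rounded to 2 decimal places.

dQ/dp = −11860000/(72.1 + p)² = -75.975. At p = 323, Q = 30017.7.
Ed = (dQ/dp)·(p/Q) = (-75.975) × (323/30017.7) = -0.8175…

-0.82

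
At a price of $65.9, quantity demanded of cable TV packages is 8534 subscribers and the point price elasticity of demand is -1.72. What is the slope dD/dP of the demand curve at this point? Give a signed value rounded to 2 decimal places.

-222.74

Ed = (dD/dP)·(P/D) ⇒ dD/dP = Ed·D/P = (-1.72)·8534/65.9 = -222.7386…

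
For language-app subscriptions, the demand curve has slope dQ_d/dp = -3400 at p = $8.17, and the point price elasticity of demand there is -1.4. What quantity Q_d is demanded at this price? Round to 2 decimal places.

19841.43

Ed = (dQ_d/dp)·(p/Q_d) ⇒ Q_d = (dQ_d/dp)·p/Ed = (-3400)·8.17/(-1.4) = 19841.4285…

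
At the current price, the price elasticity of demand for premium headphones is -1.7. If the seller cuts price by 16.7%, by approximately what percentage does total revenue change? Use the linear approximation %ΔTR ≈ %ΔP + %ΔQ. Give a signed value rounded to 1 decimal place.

+11.7%

%ΔQ ≈ Ed × %ΔP = (-1.7) × (-16.7%) = +28.3900%
%ΔTR ≈ %ΔP + %ΔQ = (-16.7%) + (+28.3900%) = +11.6900%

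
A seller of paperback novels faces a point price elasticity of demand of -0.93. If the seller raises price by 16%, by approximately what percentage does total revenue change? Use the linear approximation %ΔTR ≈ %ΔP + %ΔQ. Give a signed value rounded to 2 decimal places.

%ΔQ ≈ Ed × %ΔP = (-0.93) × (+16%) = -14.8800%
%ΔTR ≈ %ΔP + %ΔQ = (+16%) + (-14.8800%) = +1.1200%

+1.12%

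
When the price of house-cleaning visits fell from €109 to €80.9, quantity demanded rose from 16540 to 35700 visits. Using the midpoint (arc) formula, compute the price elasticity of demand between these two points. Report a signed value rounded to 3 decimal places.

%ΔQ = (35700 − 16540) / [(16540 + 35700)/2] = 19160/26120 = 0.733537…
%ΔP = (80.9 − 109) / [(109 + 80.9)/2] = -28.1/94.95 = -0.295945…
Arc Ed = %ΔQ / %ΔP = (19160/26120) / (-28.1/94.95) = -2.47862…

-2.479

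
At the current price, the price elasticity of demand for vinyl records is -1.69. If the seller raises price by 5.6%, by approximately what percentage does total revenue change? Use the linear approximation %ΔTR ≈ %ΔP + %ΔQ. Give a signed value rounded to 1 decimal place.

%ΔQ ≈ Ed × %ΔP = (-1.69) × (+5.6%) = -9.4640%
%ΔTR ≈ %ΔP + %ΔQ = (+5.6%) + (-9.4640%) = -3.8640%

-3.9%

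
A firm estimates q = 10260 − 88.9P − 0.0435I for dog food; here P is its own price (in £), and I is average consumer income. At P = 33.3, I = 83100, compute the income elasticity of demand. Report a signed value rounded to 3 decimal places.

At the given values, q = 10260 − 88.9(33.3) − 0.0435(83100) = 3684.78.
∂q/∂I = -0.0435.
E = (-0.0435) × (83100/3684.78) = -0.98102…

-0.981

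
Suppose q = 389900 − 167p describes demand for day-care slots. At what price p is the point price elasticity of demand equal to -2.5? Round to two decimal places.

1667.66

Ed = −167p/(389900 − 167p). Set this equal to -2.5:
167p = 2.5·(389900 − 167p) ⇒ 167p(1 + 2.5) = 2.5·389900
p = 2.5·389900 / (167·3.5) = 1667.6646…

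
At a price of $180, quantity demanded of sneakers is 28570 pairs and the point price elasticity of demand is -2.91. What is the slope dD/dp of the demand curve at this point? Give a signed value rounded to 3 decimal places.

Ed = (dD/dp)·(p/D) ⇒ dD/dp = Ed·D/p = (-2.91)·28570/180 = -461.88166…

-461.882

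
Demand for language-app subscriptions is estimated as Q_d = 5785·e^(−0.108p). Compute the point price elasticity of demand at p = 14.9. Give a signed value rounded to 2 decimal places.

dQ_d/dp = −0.108·Q_d = -124.986. At p = 14.9, Q_d = 1157.28.
Ed = (dQ_d/dp)·(p/Q_d) = (-124.986) × (14.9/1157.28) = -1.6092

-1.61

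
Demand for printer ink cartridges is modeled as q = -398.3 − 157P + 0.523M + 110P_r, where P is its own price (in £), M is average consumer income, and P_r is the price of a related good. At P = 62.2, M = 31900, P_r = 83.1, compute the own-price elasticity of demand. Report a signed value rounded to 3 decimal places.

At the given values, q = -398.3 − 157(62.2) + 0.523(31900) + 110(83.1) = 15661.
∂q/∂P = −157.
E = (-157) × (62.2/15661) = -0.62354…

-0.624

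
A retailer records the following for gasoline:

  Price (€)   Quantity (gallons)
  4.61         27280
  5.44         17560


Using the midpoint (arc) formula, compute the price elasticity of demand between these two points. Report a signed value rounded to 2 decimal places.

%ΔQ = (17560 − 27280) / [(27280 + 17560)/2] = -9720/22420 = -0.433541…
%ΔP = (5.44 − 4.61) / [(4.61 + 5.44)/2] = 0.83/5.025 = 0.165174…
Arc Ed = %ΔQ / %ΔP = (-9720/22420) / (0.83/5.025) = -2.6247…

-2.62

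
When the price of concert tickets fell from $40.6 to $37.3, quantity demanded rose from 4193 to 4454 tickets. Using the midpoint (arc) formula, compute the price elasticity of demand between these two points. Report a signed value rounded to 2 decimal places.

-0.71

%ΔQ = (4454 − 4193) / [(4193 + 4454)/2] = 261/4323.5 = 0.060367…
%ΔP = (37.3 − 40.6) / [(40.6 + 37.3)/2] = -3.3/38.95 = -0.084724…
Arc Ed = %ΔQ / %ΔP = (261/4323.5) / (-3.3/38.95) = -0.7125…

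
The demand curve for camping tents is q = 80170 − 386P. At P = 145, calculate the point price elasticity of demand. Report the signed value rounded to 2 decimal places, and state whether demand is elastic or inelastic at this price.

dq/dP = −386. At P = 145, q = 80170 − 386(145) = 24200.
Ed = (dq/dP)·(P/q) = −386 × (145/24200) = -2.3128…
|Ed| = 2.31 > 1, so demand is elastic.

-2.31; elastic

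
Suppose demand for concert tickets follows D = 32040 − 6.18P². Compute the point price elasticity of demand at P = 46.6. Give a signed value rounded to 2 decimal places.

dD/dP = −2·6.18·P = -575.976. At P = 46.6, D = 18619.7592.
Ed = (dD/dP)·(P/D) = (-575.976) × (46.6/18619.7592) = -1.4415…

-1.44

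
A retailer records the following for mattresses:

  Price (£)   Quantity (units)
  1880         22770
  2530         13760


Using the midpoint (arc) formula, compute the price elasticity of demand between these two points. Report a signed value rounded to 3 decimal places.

-1.673

%ΔQ = (13760 − 22770) / [(22770 + 13760)/2] = -9010/18265 = -0.493293…
%ΔP = (2530 − 1880) / [(1880 + 2530)/2] = 650/2205 = 0.294784…
Arc Ed = %ΔQ / %ΔP = (-9010/18265) / (650/2205) = -1.67340…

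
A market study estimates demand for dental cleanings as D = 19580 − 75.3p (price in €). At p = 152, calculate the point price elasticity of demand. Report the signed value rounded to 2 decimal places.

dD/dp = −75.3. At p = 152, D = 19580 − 75.3(152) = 8134.4.
Ed = (dD/dp)·(p/D) = −75.3 × (152/8134.4) = -1.4070…

-1.41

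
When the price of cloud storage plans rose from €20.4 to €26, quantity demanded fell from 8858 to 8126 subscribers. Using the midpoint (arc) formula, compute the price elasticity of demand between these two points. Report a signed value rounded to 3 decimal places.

%ΔQ = (8126 − 8858) / [(8858 + 8126)/2] = -732/8492 = -0.086198…
%ΔP = (26 − 20.4) / [(20.4 + 26)/2] = 5.6/23.2 = 0.241379…
Arc Ed = %ΔQ / %ΔP = (-732/8492) / (5.6/23.2) = -0.35710…

-0.357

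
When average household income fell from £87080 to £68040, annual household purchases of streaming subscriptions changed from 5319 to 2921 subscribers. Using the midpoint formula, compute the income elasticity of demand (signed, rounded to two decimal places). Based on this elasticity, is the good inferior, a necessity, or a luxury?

%ΔQ = (2921 − 5319)/[( 5319 + 2921)/2] = -2398/4120 = -0.582038…
%ΔIncome = (68040 − 87080)/[( 87080 + 68040)/2] = -19040/77560 = -0.245487…
E_income = (-2398/4120) / (-19040/77560) = 2.3709…
E_income > 1 ⇒ normal good, luxury.

2.37; luxury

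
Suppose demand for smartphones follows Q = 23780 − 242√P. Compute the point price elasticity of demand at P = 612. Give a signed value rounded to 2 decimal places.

dQ/dP = −242/(2√P) = -4.89114. At P = 612, Q = 17793.3.
Ed = (dQ/dP)·(P/Q) = (-4.89114) × (612/17793.3) = -0.1682…

-0.17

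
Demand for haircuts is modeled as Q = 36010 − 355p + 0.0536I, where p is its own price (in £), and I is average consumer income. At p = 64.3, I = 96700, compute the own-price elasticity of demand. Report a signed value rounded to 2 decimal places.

At the given values, Q = 36010 − 355(64.3) + 0.0536(96700) = 18366.62.
∂Q/∂p = −355.
E = (-355) × (64.3/18366.62) = -1.2428…

-1.24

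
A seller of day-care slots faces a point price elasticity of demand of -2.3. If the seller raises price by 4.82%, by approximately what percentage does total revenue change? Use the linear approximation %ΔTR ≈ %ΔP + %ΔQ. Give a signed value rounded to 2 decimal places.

%ΔQ ≈ Ed × %ΔP = (-2.3) × (+4.82%) = -11.0860%
%ΔTR ≈ %ΔP + %ΔQ = (+4.82%) + (-11.0860%) = -6.2660%

-6.27%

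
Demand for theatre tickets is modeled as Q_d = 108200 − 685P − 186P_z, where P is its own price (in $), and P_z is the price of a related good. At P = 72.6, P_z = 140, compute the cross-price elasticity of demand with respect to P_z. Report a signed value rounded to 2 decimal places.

-0.80

At the given values, Q_d = 108200 − 685(72.6) − 186(140) = 32429.
∂Q_d/∂P_z = -186.
E = (-186) × (140/32429) = -0.8029…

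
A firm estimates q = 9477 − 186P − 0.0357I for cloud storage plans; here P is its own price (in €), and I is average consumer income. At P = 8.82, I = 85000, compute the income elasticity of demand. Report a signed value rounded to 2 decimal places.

At the given values, q = 9477 − 186(8.82) − 0.0357(85000) = 4801.98.
∂q/∂I = -0.0357.
E = (-0.0357) × (85000/4801.98) = -0.6319…

-0.63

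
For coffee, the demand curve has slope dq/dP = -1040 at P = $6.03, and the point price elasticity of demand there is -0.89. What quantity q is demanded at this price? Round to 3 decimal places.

Ed = (dq/dP)·(P/q) ⇒ q = (dq/dP)·P/Ed = (-1040)·6.03/(-0.89) = 7046.29213…

7046.292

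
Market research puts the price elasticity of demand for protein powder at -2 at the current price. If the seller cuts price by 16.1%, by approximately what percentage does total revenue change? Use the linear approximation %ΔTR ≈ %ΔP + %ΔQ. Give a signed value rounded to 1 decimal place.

%ΔQ ≈ Ed × %ΔP = (-2) × (-16.1%) = +32.2000%
%ΔTR ≈ %ΔP + %ΔQ = (-16.1%) + (+32.2000%) = +16.1000%

+16.1%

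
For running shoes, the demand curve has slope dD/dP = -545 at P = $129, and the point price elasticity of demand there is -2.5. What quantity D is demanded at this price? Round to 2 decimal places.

Ed = (dD/dP)·(P/D) ⇒ D = (dD/dP)·P/Ed = (-545)·129/(-2.5) = 28122

28122.00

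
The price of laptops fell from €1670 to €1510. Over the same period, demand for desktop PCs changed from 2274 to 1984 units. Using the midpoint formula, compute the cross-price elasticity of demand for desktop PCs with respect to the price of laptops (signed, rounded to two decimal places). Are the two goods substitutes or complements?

%ΔQ_{desktop PCs} = (1984 − 2274)/avg = -290/2129 = -0.136214…
%ΔP_{laptops} = (1510 − 1670)/avg = -160/1590 = -0.100628…
E_cross = (-290/2129) / (-160/1590) = 1.3536…
E_cross > 0 ⇒ the goods are substitutes.

1.35; substitutes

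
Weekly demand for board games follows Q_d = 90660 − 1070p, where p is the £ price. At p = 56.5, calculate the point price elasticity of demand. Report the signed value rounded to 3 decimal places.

-2.001

dQ_d/dp = −1070. At p = 56.5, Q_d = 90660 − 1070(56.5) = 30205.
Ed = (dQ_d/dp)·(p/Q_d) = −1070 × (56.5/30205) = -2.00148…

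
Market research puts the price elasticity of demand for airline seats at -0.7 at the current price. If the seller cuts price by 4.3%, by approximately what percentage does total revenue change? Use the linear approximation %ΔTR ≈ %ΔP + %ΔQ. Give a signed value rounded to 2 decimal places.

%ΔQ ≈ Ed × %ΔP = (-0.7) × (-4.3%) = +3.0100%
%ΔTR ≈ %ΔP + %ΔQ = (-4.3%) + (+3.0100%) = -1.2900%

-1.29%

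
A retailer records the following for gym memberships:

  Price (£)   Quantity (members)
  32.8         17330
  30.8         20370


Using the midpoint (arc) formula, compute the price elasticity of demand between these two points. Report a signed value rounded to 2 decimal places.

-2.56

%ΔQ = (20370 − 17330) / [(17330 + 20370)/2] = 3040/18850 = 0.161273…
%ΔP = (30.8 − 32.8) / [(32.8 + 30.8)/2] = -2/31.8 = -0.062893…
Arc Ed = %ΔQ / %ΔP = (3040/18850) / (-2/31.8) = -2.5642…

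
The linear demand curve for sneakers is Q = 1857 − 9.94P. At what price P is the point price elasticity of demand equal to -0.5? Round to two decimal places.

Ed = −9.94P/(1857 − 9.94P). Set this equal to -0.5:
9.94P = 0.5·(1857 − 9.94P) ⇒ 9.94P(1 + 0.5) = 0.5·1857
P = 0.5·1857 / (9.94·1.5) = 62.2736…

62.27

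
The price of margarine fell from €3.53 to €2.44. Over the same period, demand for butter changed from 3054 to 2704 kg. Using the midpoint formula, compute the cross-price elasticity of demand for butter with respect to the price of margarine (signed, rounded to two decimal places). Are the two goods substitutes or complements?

%ΔQ_{butter} = (2704 − 3054)/avg = -350/2879 = -0.121569…
%ΔP_{margarine} = (2.44 − 3.53)/avg = -1.09/2.985 = -0.365159…
E_cross = (-350/2879) / (-1.09/2.985) = 0.3329…
E_cross > 0 ⇒ the goods are substitutes.

0.33; substitutes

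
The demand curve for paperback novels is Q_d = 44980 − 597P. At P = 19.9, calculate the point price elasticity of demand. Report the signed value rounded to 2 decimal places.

dQ_d/dP = −597. At P = 19.9, Q_d = 44980 − 597(19.9) = 33099.7.
Ed = (dQ_d/dP)·(P/Q_d) = −597 × (19.9/33099.7) = -0.3589…

-0.36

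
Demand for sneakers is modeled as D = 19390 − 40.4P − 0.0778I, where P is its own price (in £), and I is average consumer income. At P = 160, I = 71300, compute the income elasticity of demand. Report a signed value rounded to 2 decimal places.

-0.75

At the given values, D = 19390 − 40.4(160) − 0.0778(71300) = 7378.86.
∂D/∂I = -0.0778.
E = (-0.0778) × (71300/7378.86) = -0.7517…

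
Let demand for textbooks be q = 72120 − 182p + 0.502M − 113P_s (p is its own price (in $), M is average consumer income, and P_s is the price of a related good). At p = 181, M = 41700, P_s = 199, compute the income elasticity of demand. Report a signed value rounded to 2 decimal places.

0.56

At the given values, q = 72120 − 182(181) + 0.502(41700) − 113(199) = 37624.4.
∂q/∂M = 0.502.
E = (0.502) × (41700/37624.4) = 0.5563…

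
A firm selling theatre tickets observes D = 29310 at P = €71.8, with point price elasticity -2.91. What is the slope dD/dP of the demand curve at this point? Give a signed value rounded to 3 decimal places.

-1187.912

Ed = (dD/dP)·(P/D) ⇒ dD/dP = Ed·D/P = (-2.91)·29310/71.8 = -1187.91225…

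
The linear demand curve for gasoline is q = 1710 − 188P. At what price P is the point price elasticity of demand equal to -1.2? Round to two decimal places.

4.96

Ed = −188P/(1710 − 188P). Set this equal to -1.2:
188P = 1.2·(1710 − 188P) ⇒ 188P(1 + 1.2) = 1.2·1710
P = 1.2·1710 / (188·2.2) = 4.9613…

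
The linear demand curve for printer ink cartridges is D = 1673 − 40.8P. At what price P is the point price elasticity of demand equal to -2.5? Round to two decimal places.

Ed = −40.8P/(1673 − 40.8P). Set this equal to -2.5:
40.8P = 2.5·(1673 − 40.8P) ⇒ 40.8P(1 + 2.5) = 2.5·1673
P = 2.5·1673 / (40.8·3.5) = 29.2892…

29.29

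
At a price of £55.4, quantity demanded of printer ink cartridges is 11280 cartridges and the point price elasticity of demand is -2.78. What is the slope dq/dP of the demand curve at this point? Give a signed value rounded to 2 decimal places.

-566.04

Ed = (dq/dP)·(P/q) ⇒ dq/dP = Ed·q/P = (-2.78)·11280/55.4 = -566.0361…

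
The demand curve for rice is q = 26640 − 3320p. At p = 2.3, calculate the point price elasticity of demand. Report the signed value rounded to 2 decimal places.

-0.40

dq/dp = −3320. At p = 2.3, q = 26640 − 3320(2.3) = 19004.
Ed = (dq/dp)·(p/q) = −3320 × (2.3/19004) = -0.4018…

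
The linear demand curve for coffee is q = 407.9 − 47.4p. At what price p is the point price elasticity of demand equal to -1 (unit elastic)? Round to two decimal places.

4.30

Ed = −47.4p/(407.9 − 47.4p). Set this equal to -1:
47.4p = 1·(407.9 − 47.4p) ⇒ 47.4p(1 + 1) = 1·407.9
p = 1·407.9 / (47.4·2) = 4.3027…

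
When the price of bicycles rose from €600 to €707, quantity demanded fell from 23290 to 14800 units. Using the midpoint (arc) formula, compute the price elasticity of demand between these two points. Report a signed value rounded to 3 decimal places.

-2.723

%ΔQ = (14800 − 23290) / [(23290 + 14800)/2] = -8490/19045 = -0.445786…
%ΔP = (707 − 600) / [(600 + 707)/2] = 107/653.5 = 0.163733…
Arc Ed = %ΔQ / %ΔP = (-8490/19045) / (107/653.5) = -2.72262…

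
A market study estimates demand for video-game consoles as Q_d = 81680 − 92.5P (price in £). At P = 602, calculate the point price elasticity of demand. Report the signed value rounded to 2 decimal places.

dQ_d/dP = −92.5. At P = 602, Q_d = 81680 − 92.5(602) = 25995.
Ed = (dQ_d/dP)·(P/Q_d) = −92.5 × (602/25995) = -2.1421…

-2.14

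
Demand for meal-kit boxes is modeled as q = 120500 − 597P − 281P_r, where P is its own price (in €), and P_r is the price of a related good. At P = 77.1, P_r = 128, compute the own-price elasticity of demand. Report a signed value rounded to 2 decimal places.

At the given values, q = 120500 − 597(77.1) − 281(128) = 38503.3.
∂q/∂P = −597.
E = (-597) × (77.1/38503.3) = -1.1954…

-1.20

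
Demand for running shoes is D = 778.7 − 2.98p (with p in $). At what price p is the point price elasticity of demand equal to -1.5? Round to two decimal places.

Ed = −2.98p/(778.7 − 2.98p). Set this equal to -1.5:
2.98p = 1.5·(778.7 − 2.98p) ⇒ 2.98p(1 + 1.5) = 1.5·778.7
p = 1.5·778.7 / (2.98·2.5) = 156.7852…

156.79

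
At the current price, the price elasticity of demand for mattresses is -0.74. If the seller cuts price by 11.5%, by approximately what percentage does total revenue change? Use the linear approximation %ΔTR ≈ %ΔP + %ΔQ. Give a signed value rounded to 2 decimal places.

%ΔQ ≈ Ed × %ΔP = (-0.74) × (-11.5%) = +8.5100%
%ΔTR ≈ %ΔP + %ΔQ = (-11.5%) + (+8.5100%) = -2.9900%

-2.99%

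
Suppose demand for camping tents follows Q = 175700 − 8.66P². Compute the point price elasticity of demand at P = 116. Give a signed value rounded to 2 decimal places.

dQ/dP = −2·8.66·P = -2009.12. At P = 116, Q = 59171.04.
Ed = (dQ/dP)·(P/Q) = (-2009.12) × (116/59171.04) = -3.9387…

-3.94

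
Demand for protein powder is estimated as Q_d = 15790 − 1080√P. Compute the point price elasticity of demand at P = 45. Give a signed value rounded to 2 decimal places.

dQ_d/dP = −1080/(2√P) = -80.4984. At P = 45, Q_d = 8545.14.
Ed = (dQ_d/dP)·(P/Q_d) = (-80.4984) × (45/8545.14) = -0.4239…

-0.42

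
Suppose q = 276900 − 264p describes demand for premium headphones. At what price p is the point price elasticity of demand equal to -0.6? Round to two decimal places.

Ed = −264p/(276900 − 264p). Set this equal to -0.6:
264p = 0.6·(276900 − 264p) ⇒ 264p(1 + 0.6) = 0.6·276900
p = 0.6·276900 / (264·1.6) = 393.3238…

393.32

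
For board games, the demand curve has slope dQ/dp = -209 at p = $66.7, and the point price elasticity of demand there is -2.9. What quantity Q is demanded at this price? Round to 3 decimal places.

Ed = (dQ/dp)·(p/Q) ⇒ Q = (dQ/dp)·p/Ed = (-209)·66.7/(-2.9) = 4807

4807.000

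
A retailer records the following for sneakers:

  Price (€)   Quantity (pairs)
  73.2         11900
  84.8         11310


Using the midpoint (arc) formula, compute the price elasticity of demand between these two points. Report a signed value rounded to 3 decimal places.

-0.346

%ΔQ = (11310 − 11900) / [(11900 + 11310)/2] = -590/11605 = -0.050840…
%ΔP = (84.8 − 73.2) / [(73.2 + 84.8)/2] = 11.6/79 = 0.146835…
Arc Ed = %ΔQ / %ΔP = (-590/11605) / (11.6/79) = -0.34623…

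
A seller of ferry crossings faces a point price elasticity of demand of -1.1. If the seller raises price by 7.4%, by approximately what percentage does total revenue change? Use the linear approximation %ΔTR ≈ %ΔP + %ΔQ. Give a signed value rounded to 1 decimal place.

-0.7%

%ΔQ ≈ Ed × %ΔP = (-1.1) × (+7.4%) = -8.1400%
%ΔTR ≈ %ΔP + %ΔQ = (+7.4%) + (-8.1400%) = -0.7400%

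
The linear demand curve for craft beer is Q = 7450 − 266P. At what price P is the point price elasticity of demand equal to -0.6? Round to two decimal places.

10.50

Ed = −266P/(7450 − 266P). Set this equal to -0.6:
266P = 0.6·(7450 − 266P) ⇒ 266P(1 + 0.6) = 0.6·7450
P = 0.6·7450 / (266·1.6) = 10.5028…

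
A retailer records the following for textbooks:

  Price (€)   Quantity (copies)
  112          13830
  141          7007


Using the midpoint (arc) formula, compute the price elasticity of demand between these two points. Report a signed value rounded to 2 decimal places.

-2.86

%ΔQ = (7007 − 13830) / [(13830 + 7007)/2] = -6823/10418.5 = -0.654892…
%ΔP = (141 − 112) / [(112 + 141)/2] = 29/126.5 = 0.229249…
Arc Ed = %ΔQ / %ΔP = (-6823/10418.5) / (29/126.5) = -2.8566…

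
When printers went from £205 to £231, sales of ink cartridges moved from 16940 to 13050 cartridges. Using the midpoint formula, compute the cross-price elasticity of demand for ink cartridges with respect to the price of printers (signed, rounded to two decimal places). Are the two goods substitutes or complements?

-2.18; complements

%ΔQ_{ink cartridges} = (13050 − 16940)/avg = -3890/14995 = -0.259419…
%ΔP_{printers} = (231 − 205)/avg = 26/218 = 0.119266…
E_cross = (-3890/14995) / (26/218) = -2.1751…
E_cross < 0 ⇒ the goods are complements.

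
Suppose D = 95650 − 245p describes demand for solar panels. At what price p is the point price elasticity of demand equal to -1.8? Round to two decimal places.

Ed = −245p/(95650 − 245p). Set this equal to -1.8:
245p = 1.8·(95650 − 245p) ⇒ 245p(1 + 1.8) = 1.8·95650
p = 1.8·95650 / (245·2.8) = 250.9766…

250.98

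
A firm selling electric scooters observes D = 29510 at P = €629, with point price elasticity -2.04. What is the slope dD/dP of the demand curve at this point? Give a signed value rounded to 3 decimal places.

Ed = (dD/dP)·(P/D) ⇒ dD/dP = Ed·D/P = (-2.04)·29510/629 = -95.70810…

-95.708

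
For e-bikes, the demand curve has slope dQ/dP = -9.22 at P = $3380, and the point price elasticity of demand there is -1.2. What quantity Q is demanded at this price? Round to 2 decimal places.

25969.67

Ed = (dQ/dP)·(P/Q) ⇒ Q = (dQ/dP)·P/Ed = (-9.22)·3380/(-1.2) = 25969.6666…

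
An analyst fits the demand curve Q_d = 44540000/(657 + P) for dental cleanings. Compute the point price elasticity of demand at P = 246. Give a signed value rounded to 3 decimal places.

dQ_d/dP = −44540000/(657 + P)² = -54.6229. At P = 246, Q_d = 49324.5.
Ed = (dQ_d/dP)·(P/Q_d) = (-54.6229) × (246/49324.5) = -0.27242…

-0.272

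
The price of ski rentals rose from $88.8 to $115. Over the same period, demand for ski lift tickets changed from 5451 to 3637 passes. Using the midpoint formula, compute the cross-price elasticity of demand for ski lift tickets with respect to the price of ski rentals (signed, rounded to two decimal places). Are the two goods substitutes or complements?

%ΔQ_{ski lift tickets} = (3637 − 5451)/avg = -1814/4544 = -0.399207…
%ΔP_{ski rentals} = (115 − 88.8)/avg = 26.2/101.9 = 0.257114…
E_cross = (-1814/4544) / (26.2/101.9) = -1.5526…
E_cross < 0 ⇒ the goods are complements.

-1.55; complements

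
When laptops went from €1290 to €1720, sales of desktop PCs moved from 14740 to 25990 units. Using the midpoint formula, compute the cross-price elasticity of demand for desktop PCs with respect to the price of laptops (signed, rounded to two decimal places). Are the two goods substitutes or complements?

1.93; substitutes

%ΔQ_{desktop PCs} = (25990 − 14740)/avg = 11250/20365 = 0.552418…
%ΔP_{laptops} = (1720 − 1290)/avg = 430/1505 = 0.285714…
E_cross = (11250/20365) / (430/1505) = 1.9334…
E_cross > 0 ⇒ the goods are substitutes.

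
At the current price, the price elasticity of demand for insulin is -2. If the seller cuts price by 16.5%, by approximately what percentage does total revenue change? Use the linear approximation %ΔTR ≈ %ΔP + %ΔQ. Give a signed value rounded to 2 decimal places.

+16.50%

%ΔQ ≈ Ed × %ΔP = (-2) × (-16.5%) = +33.0000%
%ΔTR ≈ %ΔP + %ΔQ = (-16.5%) + (+33.0000%) = +16.5000%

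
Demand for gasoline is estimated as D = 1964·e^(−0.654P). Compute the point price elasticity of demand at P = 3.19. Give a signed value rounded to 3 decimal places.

-2.086

dD/dP = −0.654·D = -159.466. At P = 3.19, D = 243.832.
Ed = (dD/dP)·(P/D) = (-159.466) × (3.19/243.832) = -2.08626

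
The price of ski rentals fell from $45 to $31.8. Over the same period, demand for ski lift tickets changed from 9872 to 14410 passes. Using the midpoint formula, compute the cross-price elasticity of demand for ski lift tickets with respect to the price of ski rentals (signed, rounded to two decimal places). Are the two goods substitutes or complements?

-1.09; complements

%ΔQ_{ski lift tickets} = (14410 − 9872)/avg = 4538/12141 = 0.373774…
%ΔP_{ski rentals} = (31.8 − 45)/avg = -13.2/38.4 = -0.34375
E_cross = (4538/12141) / (-13.2/38.4) = -1.0873…
E_cross < 0 ⇒ the goods are complements.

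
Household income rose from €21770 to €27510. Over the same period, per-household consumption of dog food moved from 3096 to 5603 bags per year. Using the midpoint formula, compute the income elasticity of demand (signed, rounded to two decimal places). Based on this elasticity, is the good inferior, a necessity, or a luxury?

2.47; luxury

%ΔQ = (5603 − 3096)/[( 3096 + 5603)/2] = 2507/4349.5 = 0.576388…
%ΔIncome = (27510 − 21770)/[( 21770 + 27510)/2] = 5740/24640 = 0.232954…
E_income = (2507/4349.5) / (5740/24640) = 2.4742…
E_income > 1 ⇒ normal good, luxury.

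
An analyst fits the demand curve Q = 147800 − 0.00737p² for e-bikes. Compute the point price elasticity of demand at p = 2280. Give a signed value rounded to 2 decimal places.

dQ/dp = −2·0.00737·p = -33.6072. At p = 2280, Q = 109487.792.
Ed = (dQ/dp)·(p/Q) = (-33.6072) × (2280/109487.792) = -0.6998…

-0.70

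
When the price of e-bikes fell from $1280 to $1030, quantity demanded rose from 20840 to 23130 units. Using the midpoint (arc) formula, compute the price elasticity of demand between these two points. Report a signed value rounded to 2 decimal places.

-0.48

%ΔQ = (23130 − 20840) / [(20840 + 23130)/2] = 2290/21985 = 0.104161…
%ΔP = (1030 − 1280) / [(1280 + 1030)/2] = -250/1155 = -0.216450…
Arc Ed = %ΔQ / %ΔP = (2290/21985) / (-250/1155) = -0.4812…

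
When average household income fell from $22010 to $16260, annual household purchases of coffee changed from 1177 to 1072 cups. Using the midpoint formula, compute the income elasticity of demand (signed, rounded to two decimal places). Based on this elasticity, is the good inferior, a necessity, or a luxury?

0.31; necessity

%ΔQ = (1072 − 1177)/[( 1177 + 1072)/2] = -105/1124.5 = -0.093374…
%ΔIncome = (16260 − 22010)/[( 22010 + 16260)/2] = -5750/19135 = -0.300496…
E_income = (-105/1124.5) / (-5750/19135) = 0.3107…
0 < E_income < 1 ⇒ normal good, necessity.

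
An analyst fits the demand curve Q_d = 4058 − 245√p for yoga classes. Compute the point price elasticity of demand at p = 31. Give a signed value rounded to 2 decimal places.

dQ_d/dp = −245/(2√p) = -22.0016. At p = 31, Q_d = 2693.9.
Ed = (dQ_d/dp)·(p/Q_d) = (-22.0016) × (31/2693.9) = -0.2531…

-0.25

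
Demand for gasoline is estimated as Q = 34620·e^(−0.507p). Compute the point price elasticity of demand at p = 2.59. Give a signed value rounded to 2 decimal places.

dQ/dp = −0.507·Q = -4721.17. At p = 2.59, Q = 9311.98.
Ed = (dQ/dp)·(p/Q) = (-4721.17) × (2.59/9311.98) = -1.3131…

-1.31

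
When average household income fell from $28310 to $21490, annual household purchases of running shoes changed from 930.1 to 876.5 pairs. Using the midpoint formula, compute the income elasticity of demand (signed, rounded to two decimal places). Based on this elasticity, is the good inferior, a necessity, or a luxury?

0.22; necessity

%ΔQ = (876.5 − 930.1)/[( 930.1 + 876.5)/2] = -53.6/903.3 = -0.059337…
%ΔIncome = (21490 − 28310)/[( 28310 + 21490)/2] = -6820/24900 = -0.273895…
E_income = (-53.6/903.3) / (-6820/24900) = 0.2166…
0 < E_income < 1 ⇒ normal good, necessity.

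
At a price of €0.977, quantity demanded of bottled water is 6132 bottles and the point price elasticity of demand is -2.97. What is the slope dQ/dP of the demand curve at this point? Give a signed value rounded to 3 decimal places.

-18640.778

Ed = (dQ/dP)·(P/Q) ⇒ dQ/dP = Ed·Q/P = (-2.97)·6132/0.977 = -18640.77789…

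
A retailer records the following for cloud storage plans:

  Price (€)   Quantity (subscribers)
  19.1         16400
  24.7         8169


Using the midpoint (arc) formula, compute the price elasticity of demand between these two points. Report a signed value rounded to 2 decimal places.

-2.62

%ΔQ = (8169 − 16400) / [(16400 + 8169)/2] = -8231/12284.5 = -0.670031…
%ΔP = (24.7 − 19.1) / [(19.1 + 24.7)/2] = 5.6/21.9 = 0.255707…
Arc Ed = %ΔQ / %ΔP = (-8231/12284.5) / (5.6/21.9) = -2.6203…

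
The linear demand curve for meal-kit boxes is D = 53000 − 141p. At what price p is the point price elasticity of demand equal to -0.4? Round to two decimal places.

107.40

Ed = −141p/(53000 − 141p). Set this equal to -0.4:
141p = 0.4·(53000 − 141p) ⇒ 141p(1 + 0.4) = 0.4·53000
p = 0.4·53000 / (141·1.4) = 107.3961…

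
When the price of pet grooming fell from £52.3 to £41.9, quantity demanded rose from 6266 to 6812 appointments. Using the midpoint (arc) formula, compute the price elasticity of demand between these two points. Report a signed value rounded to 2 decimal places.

-0.38

%ΔQ = (6812 − 6266) / [(6266 + 6812)/2] = 546/6539 = 0.083499…
%ΔP = (41.9 − 52.3) / [(52.3 + 41.9)/2] = -10.4/47.1 = -0.220806…
Arc Ed = %ΔQ / %ΔP = (546/6539) / (-10.4/47.1) = -0.3781…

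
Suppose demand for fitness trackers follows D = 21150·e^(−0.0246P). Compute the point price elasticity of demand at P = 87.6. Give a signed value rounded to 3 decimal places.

dD/dP = −0.0246·D = -60.3057. At P = 87.6, D = 2451.45.
Ed = (dD/dP)·(P/D) = (-60.3057) × (87.6/2451.45) = -2.15496

-2.155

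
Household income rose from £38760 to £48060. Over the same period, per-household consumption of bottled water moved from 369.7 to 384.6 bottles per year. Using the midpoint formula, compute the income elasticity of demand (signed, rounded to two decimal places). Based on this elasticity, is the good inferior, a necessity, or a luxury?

0.18; necessity

%ΔQ = (384.6 − 369.7)/[( 369.7 + 384.6)/2] = 14.9/377.15 = 0.039506…
%ΔIncome = (48060 − 38760)/[( 38760 + 48060)/2] = 9300/43410 = 0.214236…
E_income = (14.9/377.15) / (9300/43410) = 0.1844…
0 < E_income < 1 ⇒ normal good, necessity.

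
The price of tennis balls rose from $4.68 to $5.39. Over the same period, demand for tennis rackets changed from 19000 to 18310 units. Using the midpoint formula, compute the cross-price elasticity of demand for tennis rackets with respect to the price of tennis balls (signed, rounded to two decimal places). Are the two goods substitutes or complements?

-0.26; complements

%ΔQ_{tennis rackets} = (18310 − 19000)/avg = -690/18655 = -0.036987…
%ΔP_{tennis balls} = (5.39 − 4.68)/avg = 0.71/5.035 = 0.141012…
E_cross = (-690/18655) / (0.71/5.035) = -0.2622…
E_cross < 0 ⇒ the goods are complements.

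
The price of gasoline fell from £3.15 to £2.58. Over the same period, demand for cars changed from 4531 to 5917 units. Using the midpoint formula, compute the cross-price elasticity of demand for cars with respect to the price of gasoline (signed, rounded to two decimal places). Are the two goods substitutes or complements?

%ΔQ_{cars} = (5917 − 4531)/avg = 1386/5224 = 0.265313…
%ΔP_{gasoline} = (2.58 − 3.15)/avg = -0.57/2.865 = -0.198952…
E_cross = (1386/5224) / (-0.57/2.865) = -1.3335…
E_cross < 0 ⇒ the goods are complements.

-1.33; complements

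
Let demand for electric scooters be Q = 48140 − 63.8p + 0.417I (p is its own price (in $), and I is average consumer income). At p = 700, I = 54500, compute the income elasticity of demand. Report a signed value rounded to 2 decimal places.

At the given values, Q = 48140 − 63.8(700) + 0.417(54500) = 26206.5.
∂Q/∂I = 0.417.
E = (0.417) × (54500/26206.5) = 0.8672…

0.87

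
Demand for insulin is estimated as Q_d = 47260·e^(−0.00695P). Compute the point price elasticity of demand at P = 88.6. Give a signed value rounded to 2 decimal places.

-0.62

dQ_d/dP = −0.00695·Q_d = -177.441. At P = 88.6, Q_d = 25531.
Ed = (dQ_d/dP)·(P/Q_d) = (-177.441) × (88.6/25531) = -0.6157…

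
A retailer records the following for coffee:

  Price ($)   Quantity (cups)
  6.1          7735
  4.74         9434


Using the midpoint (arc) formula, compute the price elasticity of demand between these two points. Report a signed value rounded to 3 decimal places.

-0.789

%ΔQ = (9434 − 7735) / [(7735 + 9434)/2] = 1699/8584.5 = 0.197914…
%ΔP = (4.74 − 6.1) / [(6.1 + 4.74)/2] = -1.36/5.42 = -0.250922…
Arc Ed = %ΔQ / %ΔP = (1699/8584.5) / (-1.36/5.42) = -0.78874…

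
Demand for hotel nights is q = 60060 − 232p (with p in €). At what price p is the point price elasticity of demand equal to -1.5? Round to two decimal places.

155.33

Ed = −232p/(60060 − 232p). Set this equal to -1.5:
232p = 1.5·(60060 − 232p) ⇒ 232p(1 + 1.5) = 1.5·60060
p = 1.5·60060 / (232·2.5) = 155.3275…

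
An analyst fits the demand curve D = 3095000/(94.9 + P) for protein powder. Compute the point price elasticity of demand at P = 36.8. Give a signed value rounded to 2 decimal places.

dD/dP = −3095000/(94.9 + P)² = -178.439. At P = 36.8, D = 23500.4.
Ed = (dD/dP)·(P/D) = (-178.439) × (36.8/23500.4) = -0.2794…

-0.28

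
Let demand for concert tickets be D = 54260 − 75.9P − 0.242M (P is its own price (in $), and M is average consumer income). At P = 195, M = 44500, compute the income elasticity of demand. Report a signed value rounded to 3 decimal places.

At the given values, D = 54260 − 75.9(195) − 0.242(44500) = 28690.5.
∂D/∂M = -0.242.
E = (-0.242) × (44500/28690.5) = -0.37535…

-0.375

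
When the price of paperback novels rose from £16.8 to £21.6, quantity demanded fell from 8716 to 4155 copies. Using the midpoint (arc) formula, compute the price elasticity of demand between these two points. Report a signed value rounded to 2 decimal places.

-2.83

%ΔQ = (4155 − 8716) / [(8716 + 4155)/2] = -4561/6435.5 = -0.708725…
%ΔP = (21.6 − 16.8) / [(16.8 + 21.6)/2] = 4.8/19.2 = 0.25
Arc Ed = %ΔQ / %ΔP = (-4561/6435.5) / (4.8/19.2) = -2.8349…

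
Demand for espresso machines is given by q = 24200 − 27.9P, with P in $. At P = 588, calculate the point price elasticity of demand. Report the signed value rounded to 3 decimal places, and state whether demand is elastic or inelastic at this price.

dq/dP = −27.9. At P = 588, q = 24200 − 27.9(588) = 7794.8.
Ed = (dq/dP)·(P/q) = −27.9 × (588/7794.8) = -2.10463…
|Ed| = 2.105 > 1, so demand is elastic.

-2.105; elastic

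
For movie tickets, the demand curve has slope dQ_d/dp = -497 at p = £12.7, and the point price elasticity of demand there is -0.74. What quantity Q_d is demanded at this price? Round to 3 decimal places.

Ed = (dQ_d/dp)·(p/Q_d) ⇒ Q_d = (dQ_d/dp)·p/Ed = (-497)·12.7/(-0.74) = 8529.59459…

8529.595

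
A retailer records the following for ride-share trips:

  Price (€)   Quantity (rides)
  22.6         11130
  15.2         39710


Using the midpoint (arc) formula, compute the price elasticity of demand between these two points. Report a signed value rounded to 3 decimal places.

%ΔQ = (39710 − 11130) / [(11130 + 39710)/2] = 28580/25420 = 1.124311…
%ΔP = (15.2 − 22.6) / [(22.6 + 15.2)/2] = -7.4/18.9 = -0.391534…
Arc Ed = %ΔQ / %ΔP = (28580/25420) / (-7.4/18.9) = -2.87155…

-2.872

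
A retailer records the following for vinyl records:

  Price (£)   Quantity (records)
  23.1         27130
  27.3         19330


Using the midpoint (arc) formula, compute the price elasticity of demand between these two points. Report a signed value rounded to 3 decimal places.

-2.015

%ΔQ = (19330 − 27130) / [(27130 + 19330)/2] = -7800/23230 = -0.335772…
%ΔP = (27.3 − 23.1) / [(23.1 + 27.3)/2] = 4.2/25.2 = 0.166666…
Arc Ed = %ΔQ / %ΔP = (-7800/23230) / (4.2/25.2) = -2.01463…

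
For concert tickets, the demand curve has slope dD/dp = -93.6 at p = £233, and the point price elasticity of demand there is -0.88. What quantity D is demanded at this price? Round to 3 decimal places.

Ed = (dD/dp)·(p/D) ⇒ D = (dD/dp)·p/Ed = (-93.6)·233/(-0.88) = 24782.72727…

24782.727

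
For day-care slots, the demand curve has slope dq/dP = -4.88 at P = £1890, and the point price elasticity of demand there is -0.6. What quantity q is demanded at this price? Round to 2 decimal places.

Ed = (dq/dP)·(P/q) ⇒ q = (dq/dP)·P/Ed = (-4.88)·1890/(-0.6) = 15372

15372.00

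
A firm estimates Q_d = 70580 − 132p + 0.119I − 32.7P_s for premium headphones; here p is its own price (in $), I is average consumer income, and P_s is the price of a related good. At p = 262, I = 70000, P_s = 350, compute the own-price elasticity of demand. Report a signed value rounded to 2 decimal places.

At the given values, Q_d = 70580 − 132(262) + 0.119(70000) − 32.7(350) = 32881.
∂Q_d/∂p = −132.
E = (-132) × (262/32881) = -1.0517…

-1.05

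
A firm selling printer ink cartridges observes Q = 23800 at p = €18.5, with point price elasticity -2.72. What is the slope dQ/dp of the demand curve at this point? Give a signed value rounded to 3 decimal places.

Ed = (dQ/dp)·(p/Q) ⇒ dQ/dp = Ed·Q/p = (-2.72)·23800/18.5 = -3499.24324…

-3499.243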